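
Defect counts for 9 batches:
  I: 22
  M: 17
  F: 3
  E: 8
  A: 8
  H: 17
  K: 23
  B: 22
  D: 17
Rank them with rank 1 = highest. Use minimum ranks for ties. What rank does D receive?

Sorted (descending): 23, 22, 22, 17, 17, 17, 8, 8, 3
The 2 values of 22 occupy positions 2–3 → each gets rank 2.
The 3 values of 17 occupy positions 4–6 → each gets rank 4.
The 2 values of 8 occupy positions 7–8 → each gets rank 7.
D has value 17 → rank 4.

4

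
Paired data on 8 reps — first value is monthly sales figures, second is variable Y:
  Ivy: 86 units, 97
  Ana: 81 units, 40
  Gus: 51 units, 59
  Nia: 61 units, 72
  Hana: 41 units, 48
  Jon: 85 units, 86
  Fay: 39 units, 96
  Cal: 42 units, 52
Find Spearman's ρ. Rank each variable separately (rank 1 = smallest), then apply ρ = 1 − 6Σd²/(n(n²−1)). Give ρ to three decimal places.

Ranks of variable 1: 8, 6, 4, 5, 2, 7, 1, 3
Ranks of variable 2: 8, 1, 4, 5, 2, 6, 7, 3
d = r₁ − r₂: 0, 5, 0, 0, 0, 1, -6, 0
d²: 0, 25, 0, 0, 0, 1, 36, 0; Σd² = 62
ρ = 1 − 6·62/(8·63) = 1 − 372/504 = 0.262

0.262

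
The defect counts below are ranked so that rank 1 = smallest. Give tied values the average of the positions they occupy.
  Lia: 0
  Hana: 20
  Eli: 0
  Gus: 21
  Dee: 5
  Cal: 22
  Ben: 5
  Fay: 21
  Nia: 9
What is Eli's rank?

Sorted (ascending): 0, 0, 5, 5, 9, 20, 21, 21, 22
The 2 values of 0 occupy positions 1–2 → average rank (1+2)/2 = 1.5.
The 2 values of 5 occupy positions 3–4 → average rank (3+4)/2 = 3.5.
The 2 values of 21 occupy positions 7–8 → average rank (7+8)/2 = 7.5.
Eli has value 0 → rank 1.5.

1.5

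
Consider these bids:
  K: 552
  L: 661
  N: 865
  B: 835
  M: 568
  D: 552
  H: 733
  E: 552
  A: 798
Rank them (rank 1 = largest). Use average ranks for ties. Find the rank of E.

8

Sorted (descending): 865, 835, 798, 733, 661, 568, 552, 552, 552
The 3 values of 552 occupy positions 7–9 → average rank 8.
E has value 552 → rank 8.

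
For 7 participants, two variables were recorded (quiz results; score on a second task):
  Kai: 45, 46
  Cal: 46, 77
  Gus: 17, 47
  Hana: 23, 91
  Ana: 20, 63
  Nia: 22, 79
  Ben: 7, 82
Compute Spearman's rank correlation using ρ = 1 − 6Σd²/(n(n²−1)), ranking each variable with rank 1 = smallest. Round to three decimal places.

Ranks of variable 1: 6, 7, 2, 5, 3, 4, 1
Ranks of variable 2: 1, 4, 2, 7, 3, 5, 6
d = r₁ − r₂: 5, 3, 0, -2, 0, -1, -5
d²: 25, 9, 0, 4, 0, 1, 25; Σd² = 64
ρ = 1 − 6·64/(7·48) = 1 − 384/336 = -0.143

-0.143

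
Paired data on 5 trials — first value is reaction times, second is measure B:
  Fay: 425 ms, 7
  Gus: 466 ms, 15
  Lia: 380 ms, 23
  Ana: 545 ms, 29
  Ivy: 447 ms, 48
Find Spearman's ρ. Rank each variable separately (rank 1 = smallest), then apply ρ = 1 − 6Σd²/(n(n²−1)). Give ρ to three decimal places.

0.300

Ranks of variable 1: 2, 4, 1, 5, 3
Ranks of variable 2: 1, 2, 3, 4, 5
d = r₁ − r₂: 1, 2, -2, 1, -2
d²: 1, 4, 4, 1, 4; Σd² = 14
ρ = 1 − 6·14/(5·24) = 1 − 84/120 = 0.300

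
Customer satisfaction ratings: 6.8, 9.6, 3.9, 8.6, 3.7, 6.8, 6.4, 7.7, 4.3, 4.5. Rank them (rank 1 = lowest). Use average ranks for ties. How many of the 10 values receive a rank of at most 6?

Sorted (ascending): 3.7, 3.9, 4.3, 4.5, 6.4, 6.8, 6.8, 7.7, 8.6, 9.6
The 2 values of 6.8 occupy positions 6–7 → average rank (6+7)/2 = 6.5.
Ranks ≤ 6: {1, 2, 3, 4, 5} → 5 values.

5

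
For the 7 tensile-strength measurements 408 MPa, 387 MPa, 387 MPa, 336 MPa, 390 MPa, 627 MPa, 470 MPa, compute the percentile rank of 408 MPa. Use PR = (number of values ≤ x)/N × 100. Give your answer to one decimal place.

71.4

N = 7.
Strictly below 408: 4. Equal to 408: 1.
PR = 5/7 × 100 = 71.4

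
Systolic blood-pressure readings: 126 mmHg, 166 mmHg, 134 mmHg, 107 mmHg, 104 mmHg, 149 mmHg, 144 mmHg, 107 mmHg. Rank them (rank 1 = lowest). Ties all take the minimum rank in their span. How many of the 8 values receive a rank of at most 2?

Sorted (ascending): 104, 107, 107, 126, 134, 144, 149, 166
The 2 values of 107 occupy positions 2–3 → each gets rank 2.
Ranks ≤ 2: {1, 2, 2} → 3 values.

3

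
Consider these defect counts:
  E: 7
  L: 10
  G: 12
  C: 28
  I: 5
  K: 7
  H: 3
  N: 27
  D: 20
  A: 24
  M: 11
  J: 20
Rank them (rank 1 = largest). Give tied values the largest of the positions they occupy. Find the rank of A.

3

Sorted (descending): 28, 27, 24, 20, 20, 12, 11, 10, 7, 7, 5, 3
The 2 values of 20 occupy positions 4–5 → each gets rank 5.
The 2 values of 7 occupy positions 9–10 → each gets rank 10.
A has value 24 → rank 3.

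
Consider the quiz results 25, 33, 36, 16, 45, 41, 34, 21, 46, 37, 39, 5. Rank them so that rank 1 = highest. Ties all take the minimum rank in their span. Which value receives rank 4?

Sorted (descending): 46, 45, 41, 39, 37, 36, 34, 33, 25, 21, 16, 5
No ties — each value takes its position as its rank.
Rank 4 → value 39.

39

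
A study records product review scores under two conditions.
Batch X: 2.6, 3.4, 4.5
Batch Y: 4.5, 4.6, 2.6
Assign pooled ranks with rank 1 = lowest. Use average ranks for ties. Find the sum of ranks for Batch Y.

Sorted (ascending): 2.6, 2.6, 3.4, 4.5, 4.5, 4.6
The 2 values of 2.6 occupy positions 1–2 → average rank (1+2)/2 = 1.5.
The 2 values of 4.5 occupy positions 4–5 → average rank (4+5)/2 = 4.5.
Batch Y values → pooled ranks: 4.5→4.5, 4.6→6, 2.6→1.5
Rank sum = 4.5 + 6 + 1.5 = 12

12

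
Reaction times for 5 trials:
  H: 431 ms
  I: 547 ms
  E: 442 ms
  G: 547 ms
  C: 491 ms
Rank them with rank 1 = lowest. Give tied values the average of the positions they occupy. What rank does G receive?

4.5

Sorted (ascending): 431, 442, 491, 547, 547
The 2 values of 547 occupy positions 4–5 → average rank (4+5)/2 = 4.5.
G has value 547 ms → rank 4.5.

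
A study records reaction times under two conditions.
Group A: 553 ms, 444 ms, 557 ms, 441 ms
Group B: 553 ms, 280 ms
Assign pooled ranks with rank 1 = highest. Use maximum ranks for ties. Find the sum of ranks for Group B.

9

Sorted (descending): 557, 553, 553, 444, 441, 280
The 2 values of 553 occupy positions 2–3 → each gets rank 3.
Group B values → pooled ranks: 553→3, 280→6
Rank sum = 3 + 6 = 9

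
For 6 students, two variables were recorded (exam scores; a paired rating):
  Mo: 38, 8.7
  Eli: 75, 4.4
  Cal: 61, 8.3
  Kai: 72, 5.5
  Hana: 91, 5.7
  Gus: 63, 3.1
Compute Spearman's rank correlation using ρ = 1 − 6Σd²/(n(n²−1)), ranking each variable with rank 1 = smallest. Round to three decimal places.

-0.486

Ranks of variable 1: 1, 5, 2, 4, 6, 3
Ranks of variable 2: 6, 2, 5, 3, 4, 1
d = r₁ − r₂: -5, 3, -3, 1, 2, 2
d²: 25, 9, 9, 1, 4, 4; Σd² = 52
ρ = 1 − 6·52/(6·35) = 1 − 312/210 = -0.486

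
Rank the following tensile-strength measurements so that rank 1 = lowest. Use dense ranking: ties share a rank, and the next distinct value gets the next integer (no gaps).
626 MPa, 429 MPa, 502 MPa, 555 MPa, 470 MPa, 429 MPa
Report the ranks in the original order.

Sorted (ascending): 429, 429, 470, 502, 555, 626
The 2 values of 429 share dense rank 1.
Remaining distinct values take the next consecutive integers.

5, 1, 3, 4, 2, 1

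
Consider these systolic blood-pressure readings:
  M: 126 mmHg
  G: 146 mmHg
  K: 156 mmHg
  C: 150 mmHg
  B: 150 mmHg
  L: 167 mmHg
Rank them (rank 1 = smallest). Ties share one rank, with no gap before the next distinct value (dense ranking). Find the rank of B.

Sorted (ascending): 126, 146, 150, 150, 156, 167
The 2 values of 150 share dense rank 3.
Remaining distinct values take the next consecutive integers.
B has value 150 mmHg → rank 3.

3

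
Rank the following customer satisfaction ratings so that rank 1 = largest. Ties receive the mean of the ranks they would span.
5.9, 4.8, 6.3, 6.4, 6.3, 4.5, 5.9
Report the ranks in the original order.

4.5, 6, 2.5, 1, 2.5, 7, 4.5

Sorted (descending): 6.4, 6.3, 6.3, 5.9, 5.9, 4.8, 4.5
The 2 values of 6.3 occupy positions 2–3 → average rank (2+3)/2 = 2.5.
The 2 values of 5.9 occupy positions 4–5 → average rank (4+5)/2 = 4.5.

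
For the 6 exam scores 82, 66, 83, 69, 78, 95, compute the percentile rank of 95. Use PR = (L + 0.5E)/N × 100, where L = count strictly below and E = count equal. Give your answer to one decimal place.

91.7

N = 6.
Strictly below 95: 5. Equal to 95: 1.
PR = (5 + 0.5·1)/6 × 100 = 91.7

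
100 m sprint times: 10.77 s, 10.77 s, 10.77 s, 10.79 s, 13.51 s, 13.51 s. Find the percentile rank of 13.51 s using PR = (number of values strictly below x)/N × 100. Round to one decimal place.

66.7

N = 6.
Strictly below 13.51: 4. Equal to 13.51: 2.
PR = 4/6 × 100 = 66.7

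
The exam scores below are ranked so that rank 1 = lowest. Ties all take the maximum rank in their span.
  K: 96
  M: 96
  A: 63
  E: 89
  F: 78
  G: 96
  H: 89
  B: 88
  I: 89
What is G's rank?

9

Sorted (ascending): 63, 78, 88, 89, 89, 89, 96, 96, 96
The 3 values of 89 occupy positions 4–6 → each gets rank 6.
The 3 values of 96 occupy positions 7–9 → each gets rank 9.
G has value 96 → rank 9.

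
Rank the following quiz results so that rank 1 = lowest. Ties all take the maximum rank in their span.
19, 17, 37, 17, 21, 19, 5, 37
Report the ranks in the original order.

5, 3, 8, 3, 6, 5, 1, 8

Sorted (ascending): 5, 17, 17, 19, 19, 21, 37, 37
The 2 values of 17 occupy positions 2–3 → each gets rank 3.
The 2 values of 19 occupy positions 4–5 → each gets rank 5.
The 2 values of 37 occupy positions 7–8 → each gets rank 8.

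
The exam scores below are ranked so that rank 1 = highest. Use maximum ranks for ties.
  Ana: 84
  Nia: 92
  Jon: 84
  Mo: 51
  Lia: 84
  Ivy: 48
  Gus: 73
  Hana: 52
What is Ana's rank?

Sorted (descending): 92, 84, 84, 84, 73, 52, 51, 48
The 3 values of 84 occupy positions 2–4 → each gets rank 4.
Ana has value 84 → rank 4.

4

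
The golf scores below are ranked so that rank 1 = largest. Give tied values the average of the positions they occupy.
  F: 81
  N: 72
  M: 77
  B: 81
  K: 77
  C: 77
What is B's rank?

1.5

Sorted (descending): 81, 81, 77, 77, 77, 72
The 2 values of 81 occupy positions 1–2 → average rank (1+2)/2 = 1.5.
The 3 values of 77 occupy positions 3–5 → average rank 4.
B has value 81 → rank 1.5.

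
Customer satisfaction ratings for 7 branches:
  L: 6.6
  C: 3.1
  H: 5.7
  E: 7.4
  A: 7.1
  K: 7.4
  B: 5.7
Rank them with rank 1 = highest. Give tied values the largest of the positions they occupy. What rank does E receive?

Sorted (descending): 7.4, 7.4, 7.1, 6.6, 5.7, 5.7, 3.1
The 2 values of 7.4 occupy positions 1–2 → each gets rank 2.
The 2 values of 5.7 occupy positions 5–6 → each gets rank 6.
E has value 7.4 → rank 2.

2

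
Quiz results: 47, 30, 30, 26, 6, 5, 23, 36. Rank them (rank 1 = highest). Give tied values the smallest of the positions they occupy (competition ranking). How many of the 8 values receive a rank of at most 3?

Sorted (descending): 47, 36, 30, 30, 26, 23, 6, 5
The 2 values of 30 occupy positions 3–4 → each gets rank 3.
Ranks ≤ 3: {1, 2, 3, 3} → 4 values.

4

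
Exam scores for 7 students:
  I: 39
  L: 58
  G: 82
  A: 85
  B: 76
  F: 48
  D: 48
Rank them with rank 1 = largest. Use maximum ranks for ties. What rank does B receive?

3

Sorted (descending): 85, 82, 76, 58, 48, 48, 39
The 2 values of 48 occupy positions 5–6 → each gets rank 6.
B has value 76 → rank 3.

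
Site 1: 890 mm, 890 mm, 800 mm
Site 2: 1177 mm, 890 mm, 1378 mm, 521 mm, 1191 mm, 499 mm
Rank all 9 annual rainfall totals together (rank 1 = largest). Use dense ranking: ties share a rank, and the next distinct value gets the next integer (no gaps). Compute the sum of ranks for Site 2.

23

Sorted (descending): 1378, 1191, 1177, 890, 890, 890, 800, 521, 499
The 3 values of 890 share dense rank 4.
Remaining distinct values take the next consecutive integers.
Site 2 values → pooled ranks: 1177→3, 890→4, 1378→1, 521→6, 1191→2, 499→7
Rank sum = 3 + 4 + 1 + 6 + 2 + 7 = 23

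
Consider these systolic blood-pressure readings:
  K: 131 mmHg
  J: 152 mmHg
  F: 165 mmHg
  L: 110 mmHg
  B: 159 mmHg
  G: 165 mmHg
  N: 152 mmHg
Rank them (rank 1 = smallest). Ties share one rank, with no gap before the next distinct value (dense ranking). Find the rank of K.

Sorted (ascending): 110, 131, 152, 152, 159, 165, 165
The 2 values of 152 share dense rank 3.
The 2 values of 165 share dense rank 5.
Remaining distinct values take the next consecutive integers.
K has value 131 mmHg → rank 2.

2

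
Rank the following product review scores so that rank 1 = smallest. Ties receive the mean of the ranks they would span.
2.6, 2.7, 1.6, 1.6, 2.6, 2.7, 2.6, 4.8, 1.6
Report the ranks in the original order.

5, 7.5, 2, 2, 5, 7.5, 5, 9, 2

Sorted (ascending): 1.6, 1.6, 1.6, 2.6, 2.6, 2.6, 2.7, 2.7, 4.8
The 3 values of 1.6 occupy positions 1–3 → average rank 2.
The 3 values of 2.6 occupy positions 4–6 → average rank 5.
The 2 values of 2.7 occupy positions 7–8 → average rank (7+8)/2 = 7.5.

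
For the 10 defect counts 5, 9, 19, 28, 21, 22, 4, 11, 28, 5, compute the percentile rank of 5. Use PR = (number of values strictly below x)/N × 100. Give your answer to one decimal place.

N = 10.
Strictly below 5: 1. Equal to 5: 2.
PR = 1/10 × 100 = 10.0

10.0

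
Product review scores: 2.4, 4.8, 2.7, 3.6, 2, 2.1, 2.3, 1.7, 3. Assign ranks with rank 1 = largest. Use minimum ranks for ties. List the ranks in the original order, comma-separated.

Sorted (descending): 4.8, 3.6, 3, 2.7, 2.4, 2.3, 2.1, 2, 1.7
No ties — each value takes its position as its rank.

5, 1, 4, 2, 8, 7, 6, 9, 3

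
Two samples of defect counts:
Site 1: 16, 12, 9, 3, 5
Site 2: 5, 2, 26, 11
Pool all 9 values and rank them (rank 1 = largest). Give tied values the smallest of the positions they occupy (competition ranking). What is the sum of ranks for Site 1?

Sorted (descending): 26, 16, 12, 11, 9, 5, 5, 3, 2
The 2 values of 5 occupy positions 6–7 → each gets rank 6.
Site 1 values → pooled ranks: 16→2, 12→3, 9→5, 3→8, 5→6
Rank sum = 2 + 3 + 5 + 8 + 6 = 24

24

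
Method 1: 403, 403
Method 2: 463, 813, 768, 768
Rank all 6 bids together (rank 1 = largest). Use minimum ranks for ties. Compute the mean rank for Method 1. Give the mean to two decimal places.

5.00

Sorted (descending): 813, 768, 768, 463, 403, 403
The 2 values of 768 occupy positions 2–3 → each gets rank 2.
The 2 values of 403 occupy positions 5–6 → each gets rank 5.
Method 1 values → pooled ranks: 403→5, 403→5
Mean rank = (5 + 5) / 2 = 5.00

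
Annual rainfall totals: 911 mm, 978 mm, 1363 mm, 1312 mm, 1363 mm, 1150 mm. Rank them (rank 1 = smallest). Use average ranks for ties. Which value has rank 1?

Sorted (ascending): 911, 978, 1150, 1312, 1363, 1363
The 2 values of 1363 occupy positions 5–6 → average rank (5+6)/2 = 5.5.
Rank 1 → value 911.

911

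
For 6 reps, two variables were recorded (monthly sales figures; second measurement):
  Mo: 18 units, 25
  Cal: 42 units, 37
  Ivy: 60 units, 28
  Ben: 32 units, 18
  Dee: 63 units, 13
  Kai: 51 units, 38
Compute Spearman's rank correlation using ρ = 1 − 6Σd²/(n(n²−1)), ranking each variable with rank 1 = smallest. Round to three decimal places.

-0.086

Ranks of variable 1: 1, 3, 5, 2, 6, 4
Ranks of variable 2: 3, 5, 4, 2, 1, 6
d = r₁ − r₂: -2, -2, 1, 0, 5, -2
d²: 4, 4, 1, 0, 25, 4; Σd² = 38
ρ = 1 − 6·38/(6·35) = 1 − 228/210 = -0.086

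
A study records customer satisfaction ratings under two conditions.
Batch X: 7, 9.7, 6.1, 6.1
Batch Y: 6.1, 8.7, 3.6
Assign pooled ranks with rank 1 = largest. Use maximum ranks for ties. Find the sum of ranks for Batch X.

16

Sorted (descending): 9.7, 8.7, 7, 6.1, 6.1, 6.1, 3.6
The 3 values of 6.1 occupy positions 4–6 → each gets rank 6.
Batch X values → pooled ranks: 7→3, 9.7→1, 6.1→6, 6.1→6
Rank sum = 3 + 1 + 6 + 6 = 16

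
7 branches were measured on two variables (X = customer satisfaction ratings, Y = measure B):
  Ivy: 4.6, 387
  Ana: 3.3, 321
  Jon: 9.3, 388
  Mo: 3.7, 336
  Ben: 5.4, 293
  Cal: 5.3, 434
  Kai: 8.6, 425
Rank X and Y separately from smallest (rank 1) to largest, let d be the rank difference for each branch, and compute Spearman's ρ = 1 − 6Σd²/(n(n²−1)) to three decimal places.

Ranks of variable 1: 3, 1, 7, 2, 5, 4, 6
Ranks of variable 2: 4, 2, 5, 3, 1, 7, 6
d = r₁ − r₂: -1, -1, 2, -1, 4, -3, 0
d²: 1, 1, 4, 1, 16, 9, 0; Σd² = 32
ρ = 1 − 6·32/(7·48) = 1 − 192/336 = 0.429

0.429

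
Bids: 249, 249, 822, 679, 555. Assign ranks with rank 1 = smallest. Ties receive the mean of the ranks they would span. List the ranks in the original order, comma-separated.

Sorted (ascending): 249, 249, 555, 679, 822
The 2 values of 249 occupy positions 1–2 → average rank (1+2)/2 = 1.5.

1.5, 1.5, 5, 4, 3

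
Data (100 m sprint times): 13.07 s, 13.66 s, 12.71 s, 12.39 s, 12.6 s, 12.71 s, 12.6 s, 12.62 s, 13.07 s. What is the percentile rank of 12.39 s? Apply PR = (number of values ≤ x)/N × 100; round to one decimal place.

11.1

N = 9.
Strictly below 12.39: 0. Equal to 12.39: 1.
PR = 1/9 × 100 = 11.1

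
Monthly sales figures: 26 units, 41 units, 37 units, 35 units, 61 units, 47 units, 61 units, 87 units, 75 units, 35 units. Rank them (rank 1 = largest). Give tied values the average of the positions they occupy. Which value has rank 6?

Sorted (descending): 87, 75, 61, 61, 47, 41, 37, 35, 35, 26
The 2 values of 61 occupy positions 3–4 → average rank (3+4)/2 = 3.5.
The 2 values of 35 occupy positions 8–9 → average rank (8+9)/2 = 8.5.
Rank 6 → value 41.

41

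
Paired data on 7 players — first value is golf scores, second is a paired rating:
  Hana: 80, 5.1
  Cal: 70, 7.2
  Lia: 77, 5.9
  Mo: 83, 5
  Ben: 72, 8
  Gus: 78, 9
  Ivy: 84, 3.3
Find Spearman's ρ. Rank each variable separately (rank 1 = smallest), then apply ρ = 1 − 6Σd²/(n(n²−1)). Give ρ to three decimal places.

-0.750

Ranks of variable 1: 5, 1, 3, 6, 2, 4, 7
Ranks of variable 2: 3, 5, 4, 2, 6, 7, 1
d = r₁ − r₂: 2, -4, -1, 4, -4, -3, 6
d²: 4, 16, 1, 16, 16, 9, 36; Σd² = 98
ρ = 1 − 6·98/(7·48) = 1 − 588/336 = -0.750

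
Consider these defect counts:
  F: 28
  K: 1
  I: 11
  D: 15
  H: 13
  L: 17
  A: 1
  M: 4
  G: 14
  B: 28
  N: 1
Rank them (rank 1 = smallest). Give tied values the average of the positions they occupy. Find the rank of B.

Sorted (ascending): 1, 1, 1, 4, 11, 13, 14, 15, 17, 28, 28
The 3 values of 1 occupy positions 1–3 → average rank 2.
The 2 values of 28 occupy positions 10–11 → average rank (10+11)/2 = 10.5.
B has value 28 → rank 10.5.

10.5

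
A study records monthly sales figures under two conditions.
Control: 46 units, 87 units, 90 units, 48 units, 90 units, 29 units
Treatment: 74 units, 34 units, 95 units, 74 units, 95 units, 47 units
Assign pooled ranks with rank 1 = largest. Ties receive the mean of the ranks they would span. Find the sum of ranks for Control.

Sorted (descending): 95, 95, 90, 90, 87, 74, 74, 48, 47, 46, 34, 29
The 2 values of 95 occupy positions 1–2 → average rank (1+2)/2 = 1.5.
The 2 values of 90 occupy positions 3–4 → average rank (3+4)/2 = 3.5.
The 2 values of 74 occupy positions 6–7 → average rank (6+7)/2 = 6.5.
Control values → pooled ranks: 46→10, 87→5, 90→3.5, 48→8, 90→3.5, 29→12
Rank sum = 10 + 5 + 3.5 + 8 + 3.5 + 12 = 42

42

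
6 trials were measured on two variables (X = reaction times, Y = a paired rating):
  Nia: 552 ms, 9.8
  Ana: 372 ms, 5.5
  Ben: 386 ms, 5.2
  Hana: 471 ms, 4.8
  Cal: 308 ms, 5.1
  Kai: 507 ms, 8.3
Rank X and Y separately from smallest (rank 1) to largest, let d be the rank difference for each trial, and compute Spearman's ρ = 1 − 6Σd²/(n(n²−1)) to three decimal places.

0.600

Ranks of variable 1: 6, 2, 3, 4, 1, 5
Ranks of variable 2: 6, 4, 3, 1, 2, 5
d = r₁ − r₂: 0, -2, 0, 3, -1, 0
d²: 0, 4, 0, 9, 1, 0; Σd² = 14
ρ = 1 − 6·14/(6·35) = 1 − 84/210 = 0.600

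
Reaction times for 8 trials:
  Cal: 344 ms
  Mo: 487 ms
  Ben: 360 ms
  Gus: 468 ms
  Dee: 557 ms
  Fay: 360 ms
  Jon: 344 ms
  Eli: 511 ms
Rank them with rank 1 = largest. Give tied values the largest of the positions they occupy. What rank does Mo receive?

Sorted (descending): 557, 511, 487, 468, 360, 360, 344, 344
The 2 values of 360 occupy positions 5–6 → each gets rank 6.
The 2 values of 344 occupy positions 7–8 → each gets rank 8.
Mo has value 487 ms → rank 3.

3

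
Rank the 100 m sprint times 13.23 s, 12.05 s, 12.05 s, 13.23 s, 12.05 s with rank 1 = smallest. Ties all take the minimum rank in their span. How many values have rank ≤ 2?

Sorted (ascending): 12.05, 12.05, 12.05, 13.23, 13.23
The 3 values of 12.05 occupy positions 1–3 → each gets rank 1.
The 2 values of 13.23 occupy positions 4–5 → each gets rank 4.
Ranks ≤ 2: {1, 1, 1} → 3 values.

3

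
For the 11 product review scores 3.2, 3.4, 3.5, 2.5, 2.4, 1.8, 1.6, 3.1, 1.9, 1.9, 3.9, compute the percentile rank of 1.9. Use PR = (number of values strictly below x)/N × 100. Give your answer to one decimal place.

N = 11.
Strictly below 1.9: 2. Equal to 1.9: 2.
PR = 2/11 × 100 = 18.2

18.2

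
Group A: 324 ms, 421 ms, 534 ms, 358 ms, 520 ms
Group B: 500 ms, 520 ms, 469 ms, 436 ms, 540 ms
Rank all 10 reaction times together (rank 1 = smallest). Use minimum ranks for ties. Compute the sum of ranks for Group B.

Sorted (ascending): 324, 358, 421, 436, 469, 500, 520, 520, 534, 540
The 2 values of 520 occupy positions 7–8 → each gets rank 7.
Group B values → pooled ranks: 500→6, 520→7, 469→5, 436→4, 540→10
Rank sum = 6 + 7 + 5 + 4 + 10 = 32

32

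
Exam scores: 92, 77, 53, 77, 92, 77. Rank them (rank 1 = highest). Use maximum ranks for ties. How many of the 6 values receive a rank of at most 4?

Sorted (descending): 92, 92, 77, 77, 77, 53
The 2 values of 92 occupy positions 1–2 → each gets rank 2.
The 3 values of 77 occupy positions 3–5 → each gets rank 5.
Ranks ≤ 4: {2, 2} → 2 values.

2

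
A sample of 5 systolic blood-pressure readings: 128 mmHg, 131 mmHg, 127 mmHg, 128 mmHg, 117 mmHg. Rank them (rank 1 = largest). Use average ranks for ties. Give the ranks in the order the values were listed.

2.5, 1, 4, 2.5, 5

Sorted (descending): 131, 128, 128, 127, 117
The 2 values of 128 occupy positions 2–3 → average rank (2+3)/2 = 2.5.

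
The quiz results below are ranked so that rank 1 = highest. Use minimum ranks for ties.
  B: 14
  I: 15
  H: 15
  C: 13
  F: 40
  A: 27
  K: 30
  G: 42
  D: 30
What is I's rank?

Sorted (descending): 42, 40, 30, 30, 27, 15, 15, 14, 13
The 2 values of 30 occupy positions 3–4 → each gets rank 3.
The 2 values of 15 occupy positions 6–7 → each gets rank 6.
I has value 15 → rank 6.

6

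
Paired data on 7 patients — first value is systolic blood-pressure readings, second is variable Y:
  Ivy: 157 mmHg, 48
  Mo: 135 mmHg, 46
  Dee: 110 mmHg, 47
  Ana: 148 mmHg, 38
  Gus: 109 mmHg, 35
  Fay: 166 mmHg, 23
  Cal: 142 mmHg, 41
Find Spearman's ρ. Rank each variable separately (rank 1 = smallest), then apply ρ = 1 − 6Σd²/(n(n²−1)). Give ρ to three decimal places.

-0.107

Ranks of variable 1: 6, 3, 2, 5, 1, 7, 4
Ranks of variable 2: 7, 5, 6, 3, 2, 1, 4
d = r₁ − r₂: -1, -2, -4, 2, -1, 6, 0
d²: 1, 4, 16, 4, 1, 36, 0; Σd² = 62
ρ = 1 − 6·62/(7·48) = 1 − 372/336 = -0.107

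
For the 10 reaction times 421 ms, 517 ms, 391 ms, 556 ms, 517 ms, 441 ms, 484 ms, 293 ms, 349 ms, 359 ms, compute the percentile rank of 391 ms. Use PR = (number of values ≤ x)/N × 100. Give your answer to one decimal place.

N = 10.
Strictly below 391: 3. Equal to 391: 1.
PR = 4/10 × 100 = 40.0

40.0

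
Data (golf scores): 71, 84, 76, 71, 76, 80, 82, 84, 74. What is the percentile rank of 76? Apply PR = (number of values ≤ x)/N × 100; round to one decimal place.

N = 9.
Strictly below 76: 3. Equal to 76: 2.
PR = 5/9 × 100 = 55.6

55.6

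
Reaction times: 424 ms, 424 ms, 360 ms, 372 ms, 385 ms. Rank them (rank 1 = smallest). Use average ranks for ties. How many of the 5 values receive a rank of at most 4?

3

Sorted (ascending): 360, 372, 385, 424, 424
The 2 values of 424 occupy positions 4–5 → average rank (4+5)/2 = 4.5.
Ranks ≤ 4: {1, 2, 3} → 3 values.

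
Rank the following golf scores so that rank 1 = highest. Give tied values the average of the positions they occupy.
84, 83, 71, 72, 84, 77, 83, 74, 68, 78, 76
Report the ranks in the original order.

1.5, 3.5, 10, 9, 1.5, 6, 3.5, 8, 11, 5, 7

Sorted (descending): 84, 84, 83, 83, 78, 77, 76, 74, 72, 71, 68
The 2 values of 84 occupy positions 1–2 → average rank (1+2)/2 = 1.5.
The 2 values of 83 occupy positions 3–4 → average rank (3+4)/2 = 3.5.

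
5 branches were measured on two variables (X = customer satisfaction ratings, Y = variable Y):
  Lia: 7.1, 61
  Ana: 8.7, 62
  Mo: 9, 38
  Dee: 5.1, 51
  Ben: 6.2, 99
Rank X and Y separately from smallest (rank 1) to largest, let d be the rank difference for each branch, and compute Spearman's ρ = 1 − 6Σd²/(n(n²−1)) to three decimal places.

-0.300

Ranks of variable 1: 3, 4, 5, 1, 2
Ranks of variable 2: 3, 4, 1, 2, 5
d = r₁ − r₂: 0, 0, 4, -1, -3
d²: 0, 0, 16, 1, 9; Σd² = 26
ρ = 1 − 6·26/(5·24) = 1 − 156/120 = -0.300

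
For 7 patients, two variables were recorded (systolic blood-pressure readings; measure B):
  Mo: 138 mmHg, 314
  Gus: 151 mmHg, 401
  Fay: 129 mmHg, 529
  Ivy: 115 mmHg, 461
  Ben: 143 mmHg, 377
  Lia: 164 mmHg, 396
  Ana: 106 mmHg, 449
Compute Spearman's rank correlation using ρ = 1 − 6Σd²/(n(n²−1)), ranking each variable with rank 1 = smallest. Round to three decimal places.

Ranks of variable 1: 4, 6, 3, 2, 5, 7, 1
Ranks of variable 2: 1, 4, 7, 6, 2, 3, 5
d = r₁ − r₂: 3, 2, -4, -4, 3, 4, -4
d²: 9, 4, 16, 16, 9, 16, 16; Σd² = 86
ρ = 1 − 6·86/(7·48) = 1 − 516/336 = -0.536

-0.536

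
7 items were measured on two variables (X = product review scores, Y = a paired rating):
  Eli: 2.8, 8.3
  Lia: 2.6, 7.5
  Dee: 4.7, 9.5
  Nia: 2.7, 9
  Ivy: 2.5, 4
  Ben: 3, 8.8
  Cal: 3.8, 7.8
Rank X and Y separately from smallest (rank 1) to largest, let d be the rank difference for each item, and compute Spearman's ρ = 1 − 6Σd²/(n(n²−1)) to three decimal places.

0.679

Ranks of variable 1: 4, 2, 7, 3, 1, 5, 6
Ranks of variable 2: 4, 2, 7, 6, 1, 5, 3
d = r₁ − r₂: 0, 0, 0, -3, 0, 0, 3
d²: 0, 0, 0, 9, 0, 0, 9; Σd² = 18
ρ = 1 − 6·18/(7·48) = 1 − 108/336 = 0.679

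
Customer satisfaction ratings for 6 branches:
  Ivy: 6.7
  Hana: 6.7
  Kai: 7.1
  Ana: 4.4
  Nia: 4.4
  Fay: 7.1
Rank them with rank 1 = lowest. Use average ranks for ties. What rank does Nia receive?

Sorted (ascending): 4.4, 4.4, 6.7, 6.7, 7.1, 7.1
The 2 values of 4.4 occupy positions 1–2 → average rank (1+2)/2 = 1.5.
The 2 values of 6.7 occupy positions 3–4 → average rank (3+4)/2 = 3.5.
The 2 values of 7.1 occupy positions 5–6 → average rank (5+6)/2 = 5.5.
Nia has value 4.4 → rank 1.5.

1.5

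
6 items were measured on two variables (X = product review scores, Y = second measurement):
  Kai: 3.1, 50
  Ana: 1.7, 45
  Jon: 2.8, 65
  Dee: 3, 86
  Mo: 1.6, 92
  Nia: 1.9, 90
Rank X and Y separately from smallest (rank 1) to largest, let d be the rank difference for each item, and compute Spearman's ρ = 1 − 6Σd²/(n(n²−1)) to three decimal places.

Ranks of variable 1: 6, 2, 4, 5, 1, 3
Ranks of variable 2: 2, 1, 3, 4, 6, 5
d = r₁ − r₂: 4, 1, 1, 1, -5, -2
d²: 16, 1, 1, 1, 25, 4; Σd² = 48
ρ = 1 − 6·48/(6·35) = 1 − 288/210 = -0.371

-0.371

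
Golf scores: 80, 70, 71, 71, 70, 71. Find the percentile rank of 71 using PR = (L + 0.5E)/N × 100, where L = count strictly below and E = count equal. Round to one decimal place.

N = 6.
Strictly below 71: 2. Equal to 71: 3.
PR = (2 + 0.5·3)/6 × 100 = 58.3

58.3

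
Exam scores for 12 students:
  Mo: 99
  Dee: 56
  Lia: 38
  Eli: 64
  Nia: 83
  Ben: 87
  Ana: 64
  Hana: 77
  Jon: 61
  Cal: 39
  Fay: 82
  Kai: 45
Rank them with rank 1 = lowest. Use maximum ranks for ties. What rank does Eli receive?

Sorted (ascending): 38, 39, 45, 56, 61, 64, 64, 77, 82, 83, 87, 99
The 2 values of 64 occupy positions 6–7 → each gets rank 7.
Eli has value 64 → rank 7.

7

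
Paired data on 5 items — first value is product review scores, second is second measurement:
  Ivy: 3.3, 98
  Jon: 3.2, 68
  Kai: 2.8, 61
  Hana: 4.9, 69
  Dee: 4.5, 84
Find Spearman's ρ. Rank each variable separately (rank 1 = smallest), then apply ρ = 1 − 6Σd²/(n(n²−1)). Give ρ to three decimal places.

Ranks of variable 1: 3, 2, 1, 5, 4
Ranks of variable 2: 5, 2, 1, 3, 4
d = r₁ − r₂: -2, 0, 0, 2, 0
d²: 4, 0, 0, 4, 0; Σd² = 8
ρ = 1 − 6·8/(5·24) = 1 − 48/120 = 0.600

0.600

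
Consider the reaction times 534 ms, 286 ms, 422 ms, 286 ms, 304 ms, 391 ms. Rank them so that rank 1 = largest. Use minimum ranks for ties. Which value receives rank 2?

Sorted (descending): 534, 422, 391, 304, 286, 286
The 2 values of 286 occupy positions 5–6 → each gets rank 5.
Rank 2 → value 422.

422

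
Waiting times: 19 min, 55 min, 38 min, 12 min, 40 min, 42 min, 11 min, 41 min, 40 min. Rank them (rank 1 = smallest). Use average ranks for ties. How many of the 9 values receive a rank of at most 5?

4

Sorted (ascending): 11, 12, 19, 38, 40, 40, 41, 42, 55
The 2 values of 40 occupy positions 5–6 → average rank (5+6)/2 = 5.5.
Ranks ≤ 5: {1, 2, 3, 4} → 4 values.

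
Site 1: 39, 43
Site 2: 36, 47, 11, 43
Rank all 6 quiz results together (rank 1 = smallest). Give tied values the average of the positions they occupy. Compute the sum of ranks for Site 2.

13.5

Sorted (ascending): 11, 36, 39, 43, 43, 47
The 2 values of 43 occupy positions 4–5 → average rank (4+5)/2 = 4.5.
Site 2 values → pooled ranks: 36→2, 47→6, 11→1, 43→4.5
Rank sum = 2 + 6 + 1 + 4.5 = 13.5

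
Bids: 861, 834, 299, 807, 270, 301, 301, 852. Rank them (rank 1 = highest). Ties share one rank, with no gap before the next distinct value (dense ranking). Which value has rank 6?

Sorted (descending): 861, 852, 834, 807, 301, 301, 299, 270
The 2 values of 301 share dense rank 5.
Remaining distinct values take the next consecutive integers.
Rank 6 → value 299.

299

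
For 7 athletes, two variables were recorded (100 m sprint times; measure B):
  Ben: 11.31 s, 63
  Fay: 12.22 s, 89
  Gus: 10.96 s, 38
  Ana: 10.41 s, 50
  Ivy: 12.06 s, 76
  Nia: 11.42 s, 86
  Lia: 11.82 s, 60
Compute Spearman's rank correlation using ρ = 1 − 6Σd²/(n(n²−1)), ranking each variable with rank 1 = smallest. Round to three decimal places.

Ranks of variable 1: 3, 7, 2, 1, 6, 4, 5
Ranks of variable 2: 4, 7, 1, 2, 5, 6, 3
d = r₁ − r₂: -1, 0, 1, -1, 1, -2, 2
d²: 1, 0, 1, 1, 1, 4, 4; Σd² = 12
ρ = 1 − 6·12/(7·48) = 1 − 72/336 = 0.786

0.786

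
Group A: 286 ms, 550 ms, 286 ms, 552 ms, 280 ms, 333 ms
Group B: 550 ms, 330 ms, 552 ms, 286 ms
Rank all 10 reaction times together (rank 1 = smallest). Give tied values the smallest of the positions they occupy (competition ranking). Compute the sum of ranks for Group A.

Sorted (ascending): 280, 286, 286, 286, 330, 333, 550, 550, 552, 552
The 3 values of 286 occupy positions 2–4 → each gets rank 2.
The 2 values of 550 occupy positions 7–8 → each gets rank 7.
The 2 values of 552 occupy positions 9–10 → each gets rank 9.
Group A values → pooled ranks: 286→2, 550→7, 286→2, 552→9, 280→1, 333→6
Rank sum = 2 + 7 + 2 + 9 + 1 + 6 = 27

27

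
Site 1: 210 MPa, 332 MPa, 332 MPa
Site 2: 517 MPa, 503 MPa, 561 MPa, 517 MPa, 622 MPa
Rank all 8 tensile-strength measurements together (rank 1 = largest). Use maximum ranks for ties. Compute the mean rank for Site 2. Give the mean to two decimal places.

3.20

Sorted (descending): 622, 561, 517, 517, 503, 332, 332, 210
The 2 values of 517 occupy positions 3–4 → each gets rank 4.
The 2 values of 332 occupy positions 6–7 → each gets rank 7.
Site 2 values → pooled ranks: 517→4, 503→5, 561→2, 517→4, 622→1
Mean rank = (4 + 5 + 2 + 4 + 1) / 5 = 3.20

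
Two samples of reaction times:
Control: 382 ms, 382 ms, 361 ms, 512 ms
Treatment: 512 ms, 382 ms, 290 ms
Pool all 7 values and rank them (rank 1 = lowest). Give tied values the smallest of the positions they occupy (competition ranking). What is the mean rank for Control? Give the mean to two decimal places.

Sorted (ascending): 290, 361, 382, 382, 382, 512, 512
The 3 values of 382 occupy positions 3–5 → each gets rank 3.
The 2 values of 512 occupy positions 6–7 → each gets rank 6.
Control values → pooled ranks: 382→3, 382→3, 361→2, 512→6
Mean rank = (3 + 3 + 2 + 6) / 4 = 3.50

3.50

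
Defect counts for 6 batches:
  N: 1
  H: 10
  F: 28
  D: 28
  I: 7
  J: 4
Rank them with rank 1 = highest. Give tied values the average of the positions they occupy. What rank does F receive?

Sorted (descending): 28, 28, 10, 7, 4, 1
The 2 values of 28 occupy positions 1–2 → average rank (1+2)/2 = 1.5.
F has value 28 → rank 1.5.

1.5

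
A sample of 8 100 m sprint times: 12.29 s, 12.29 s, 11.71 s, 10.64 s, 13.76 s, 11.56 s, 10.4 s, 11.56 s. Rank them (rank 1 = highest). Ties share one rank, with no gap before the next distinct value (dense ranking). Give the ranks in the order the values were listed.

Sorted (descending): 13.76, 12.29, 12.29, 11.71, 11.56, 11.56, 10.64, 10.4
The 2 values of 12.29 share dense rank 2.
The 2 values of 11.56 share dense rank 4.
Remaining distinct values take the next consecutive integers.

2, 2, 3, 5, 1, 4, 6, 4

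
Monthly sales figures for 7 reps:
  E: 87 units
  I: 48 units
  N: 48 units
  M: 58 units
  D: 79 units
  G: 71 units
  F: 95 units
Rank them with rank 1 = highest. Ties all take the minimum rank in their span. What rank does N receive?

Sorted (descending): 95, 87, 79, 71, 58, 48, 48
The 2 values of 48 occupy positions 6–7 → each gets rank 6.
N has value 48 units → rank 6.

6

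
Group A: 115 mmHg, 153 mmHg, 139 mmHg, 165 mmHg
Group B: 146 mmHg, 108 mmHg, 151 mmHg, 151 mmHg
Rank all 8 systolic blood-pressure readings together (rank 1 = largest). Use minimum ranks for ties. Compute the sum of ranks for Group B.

Sorted (descending): 165, 153, 151, 151, 146, 139, 115, 108
The 2 values of 151 occupy positions 3–4 → each gets rank 3.
Group B values → pooled ranks: 146→5, 108→8, 151→3, 151→3
Rank sum = 5 + 8 + 3 + 3 = 19

19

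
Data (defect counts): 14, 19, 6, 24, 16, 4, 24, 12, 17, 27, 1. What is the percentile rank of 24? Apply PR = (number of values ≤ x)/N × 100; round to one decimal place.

N = 11.
Strictly below 24: 8. Equal to 24: 2.
PR = 10/11 × 100 = 90.9

90.9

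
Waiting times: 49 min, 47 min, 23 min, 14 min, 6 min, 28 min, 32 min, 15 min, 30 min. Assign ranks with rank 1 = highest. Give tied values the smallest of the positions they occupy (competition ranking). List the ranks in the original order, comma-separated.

1, 2, 6, 8, 9, 5, 3, 7, 4

Sorted (descending): 49, 47, 32, 30, 28, 23, 15, 14, 6
No ties — each value takes its position as its rank.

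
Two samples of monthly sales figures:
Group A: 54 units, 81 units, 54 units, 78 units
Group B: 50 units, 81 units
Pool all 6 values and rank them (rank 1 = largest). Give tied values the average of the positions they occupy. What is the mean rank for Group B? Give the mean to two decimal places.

Sorted (descending): 81, 81, 78, 54, 54, 50
The 2 values of 81 occupy positions 1–2 → average rank (1+2)/2 = 1.5.
The 2 values of 54 occupy positions 4–5 → average rank (4+5)/2 = 4.5.
Group B values → pooled ranks: 50→6, 81→1.5
Mean rank = (6 + 1.5) / 2 = 3.75

3.75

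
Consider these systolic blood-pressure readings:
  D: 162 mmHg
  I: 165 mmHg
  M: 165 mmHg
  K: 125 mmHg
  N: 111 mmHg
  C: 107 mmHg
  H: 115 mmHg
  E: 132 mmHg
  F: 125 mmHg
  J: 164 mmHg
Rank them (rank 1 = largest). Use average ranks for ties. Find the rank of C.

Sorted (descending): 165, 165, 164, 162, 132, 125, 125, 115, 111, 107
The 2 values of 165 occupy positions 1–2 → average rank (1+2)/2 = 1.5.
The 2 values of 125 occupy positions 6–7 → average rank (6+7)/2 = 6.5.
C has value 107 mmHg → rank 10.

10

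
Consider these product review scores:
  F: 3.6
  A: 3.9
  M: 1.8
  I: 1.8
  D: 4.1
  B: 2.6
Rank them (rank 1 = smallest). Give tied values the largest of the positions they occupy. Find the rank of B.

3

Sorted (ascending): 1.8, 1.8, 2.6, 3.6, 3.9, 4.1
The 2 values of 1.8 occupy positions 1–2 → each gets rank 2.
B has value 2.6 → rank 3.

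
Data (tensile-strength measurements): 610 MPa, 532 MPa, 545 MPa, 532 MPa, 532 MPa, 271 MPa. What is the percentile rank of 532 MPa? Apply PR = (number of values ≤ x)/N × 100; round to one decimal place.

66.7

N = 6.
Strictly below 532: 1. Equal to 532: 3.
PR = 4/6 × 100 = 66.7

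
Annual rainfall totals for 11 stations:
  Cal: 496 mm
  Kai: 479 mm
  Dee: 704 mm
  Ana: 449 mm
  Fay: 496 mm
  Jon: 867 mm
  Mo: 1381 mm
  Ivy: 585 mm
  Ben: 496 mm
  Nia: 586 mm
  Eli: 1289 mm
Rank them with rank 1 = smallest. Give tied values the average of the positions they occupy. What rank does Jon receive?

9

Sorted (ascending): 449, 479, 496, 496, 496, 585, 586, 704, 867, 1289, 1381
The 3 values of 496 occupy positions 3–5 → average rank 4.
Jon has value 867 mm → rank 9.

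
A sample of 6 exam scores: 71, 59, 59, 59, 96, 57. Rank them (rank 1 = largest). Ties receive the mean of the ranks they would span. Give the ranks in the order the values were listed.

Sorted (descending): 96, 71, 59, 59, 59, 57
The 3 values of 59 occupy positions 3–5 → average rank 4.

2, 4, 4, 4, 1, 6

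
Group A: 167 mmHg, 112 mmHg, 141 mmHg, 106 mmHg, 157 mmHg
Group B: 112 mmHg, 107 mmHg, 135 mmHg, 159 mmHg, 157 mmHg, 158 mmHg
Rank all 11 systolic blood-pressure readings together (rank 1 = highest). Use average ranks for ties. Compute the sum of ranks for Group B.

Sorted (descending): 167, 159, 158, 157, 157, 141, 135, 112, 112, 107, 106
The 2 values of 157 occupy positions 4–5 → average rank (4+5)/2 = 4.5.
The 2 values of 112 occupy positions 8–9 → average rank (8+9)/2 = 8.5.
Group B values → pooled ranks: 112→8.5, 107→10, 135→7, 159→2, 157→4.5, 158→3
Rank sum = 8.5 + 10 + 7 + 2 + 4.5 + 3 = 35

35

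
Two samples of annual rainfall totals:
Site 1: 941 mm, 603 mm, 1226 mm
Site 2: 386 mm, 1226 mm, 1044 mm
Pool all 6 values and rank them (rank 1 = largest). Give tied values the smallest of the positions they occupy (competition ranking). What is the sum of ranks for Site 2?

Sorted (descending): 1226, 1226, 1044, 941, 603, 386
The 2 values of 1226 occupy positions 1–2 → each gets rank 1.
Site 2 values → pooled ranks: 386→6, 1226→1, 1044→3
Rank sum = 6 + 1 + 3 = 10

10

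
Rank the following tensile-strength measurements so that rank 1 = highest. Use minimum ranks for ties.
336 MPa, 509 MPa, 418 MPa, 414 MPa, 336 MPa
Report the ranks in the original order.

Sorted (descending): 509, 418, 414, 336, 336
The 2 values of 336 occupy positions 4–5 → each gets rank 4.

4, 1, 2, 3, 4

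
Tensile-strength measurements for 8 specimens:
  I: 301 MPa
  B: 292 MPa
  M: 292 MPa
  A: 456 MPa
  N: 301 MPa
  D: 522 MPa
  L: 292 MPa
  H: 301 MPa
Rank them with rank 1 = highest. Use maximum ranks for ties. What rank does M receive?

Sorted (descending): 522, 456, 301, 301, 301, 292, 292, 292
The 3 values of 301 occupy positions 3–5 → each gets rank 5.
The 3 values of 292 occupy positions 6–8 → each gets rank 8.
M has value 292 MPa → rank 8.

8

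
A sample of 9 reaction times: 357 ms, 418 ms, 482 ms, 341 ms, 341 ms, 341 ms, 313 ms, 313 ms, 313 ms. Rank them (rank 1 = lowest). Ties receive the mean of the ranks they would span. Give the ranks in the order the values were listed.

Sorted (ascending): 313, 313, 313, 341, 341, 341, 357, 418, 482
The 3 values of 313 occupy positions 1–3 → average rank 2.
The 3 values of 341 occupy positions 4–6 → average rank 5.

7, 8, 9, 5, 5, 5, 2, 2, 2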